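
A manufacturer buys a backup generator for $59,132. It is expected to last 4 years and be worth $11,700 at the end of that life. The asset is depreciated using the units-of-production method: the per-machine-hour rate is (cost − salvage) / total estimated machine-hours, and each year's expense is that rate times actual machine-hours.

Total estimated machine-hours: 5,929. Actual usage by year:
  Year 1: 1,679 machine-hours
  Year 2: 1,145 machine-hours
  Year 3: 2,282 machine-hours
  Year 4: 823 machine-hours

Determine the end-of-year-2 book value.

$36,540

Depreciable base = $59,132 − $11,700 = $47,432.
Rate = $47,432 / 5,929 machine-hours = $8 per machine-hour.
Year 1: 1,679 × $8 = $13,432. Book value $45,700.
Year 2: 1,145 × $8 = $9,160. Book value $36,540.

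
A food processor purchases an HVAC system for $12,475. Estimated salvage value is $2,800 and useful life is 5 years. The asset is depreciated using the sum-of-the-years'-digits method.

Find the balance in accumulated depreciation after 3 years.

$7,740

Depreciable base = $12,475 − $2,800 = $9,675.
Sum of the years' digits = 5+4+3+2+1 = 15.
Year 1: $9,675 × 5/15 = $3,225. Book value $9,250.
Year 2: $9,675 × 4/15 = $2,580. Book value $6,670.
Year 3: $9,675 × 3/15 = $1,935. Book value $4,735.
Accumulated through year 3 = $12,475 − $4,735 = $7,740.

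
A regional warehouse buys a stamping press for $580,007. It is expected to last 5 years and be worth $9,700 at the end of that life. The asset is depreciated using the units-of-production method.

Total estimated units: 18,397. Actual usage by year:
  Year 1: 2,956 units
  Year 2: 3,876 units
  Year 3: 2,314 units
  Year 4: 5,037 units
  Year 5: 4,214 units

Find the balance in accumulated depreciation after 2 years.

$211,792

Depreciable base = $580,007 − $9,700 = $570,307.
Rate = $570,307 / 18,397 units = $31 per unit.
Year 1: 2,956 × $31 = $91,636. Book value $488,371.
Year 2: 3,876 × $31 = $120,156. Book value $368,215.
Accumulated through year 2 = $580,007 − $368,215 = $211,792.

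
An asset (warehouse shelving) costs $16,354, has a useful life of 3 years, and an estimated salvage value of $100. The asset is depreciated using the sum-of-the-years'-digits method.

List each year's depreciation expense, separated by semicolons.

Depreciable base = $16,354 − $100 = $16,254.
Sum of the years' digits = 3+2+1 = 6.
Year 1: $16,254 × 3/6 = $8,127. Book value $8,227.
Year 2: $16,254 × 2/6 = $5,418. Book value $2,809.
Year 3: $16,254 × 1/6 = $2,709. Book value $100.

$8,127; $5,418; $2,709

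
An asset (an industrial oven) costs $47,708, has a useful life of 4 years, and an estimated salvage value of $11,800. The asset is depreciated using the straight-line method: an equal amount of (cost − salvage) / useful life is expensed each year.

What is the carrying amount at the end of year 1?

Depreciable base = $47,708 − $11,800 = $35,908.
Annual expense = $35,908 / 4 = $8,977.
End of year 1: book value $38,731.

$38,731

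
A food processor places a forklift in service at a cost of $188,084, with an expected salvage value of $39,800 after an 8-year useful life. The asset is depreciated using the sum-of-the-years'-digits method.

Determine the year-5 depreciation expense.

Depreciable base = $188,084 − $39,800 = $148,284.
Sum of the years' digits = 8+7+6+5+4+3+2+1 = 36.
Year 1: $148,284 × 8/36 = $32,952. Book value $155,132.
Year 2: $148,284 × 7/36 = $28,833. Book value $126,299.
Year 3: $148,284 × 6/36 = $24,714. Book value $101,585.
Year 4: $148,284 × 5/36 = $20,595. Book value $80,990.
Year 5: $148,284 × 4/36 = $16,476. Book value $64,514.

$16,476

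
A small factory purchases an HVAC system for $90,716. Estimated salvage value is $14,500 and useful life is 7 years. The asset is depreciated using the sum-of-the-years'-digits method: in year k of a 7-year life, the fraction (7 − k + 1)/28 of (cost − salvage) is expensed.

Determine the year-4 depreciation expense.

$10,888

Depreciable base = $90,716 − $14,500 = $76,216.
Sum of the years' digits = 7+6+5+4+3+2+1 = 28.
Year 1: $76,216 × 7/28 = $19,054. Book value $71,662.
Year 2: $76,216 × 6/28 = $16,332. Book value $55,330.
Year 3: $76,216 × 5/28 = $13,610. Book value $41,720.
Year 4: $76,216 × 4/28 = $10,888. Book value $30,832.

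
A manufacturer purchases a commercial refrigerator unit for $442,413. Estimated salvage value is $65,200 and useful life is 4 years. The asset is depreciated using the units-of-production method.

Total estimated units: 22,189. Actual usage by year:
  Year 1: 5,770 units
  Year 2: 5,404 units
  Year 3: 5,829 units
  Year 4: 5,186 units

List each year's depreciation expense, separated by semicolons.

Depreciable base = $442,413 − $65,200 = $377,213.
Rate = $377,213 / 22,189 units = $17 per unit.
Year 1: 5,770 × $17 = $98,090. Book value $344,323.
Year 2: 5,404 × $17 = $91,868. Book value $252,455.
Year 3: 5,829 × $17 = $99,093. Book value $153,362.
Year 4: 5,186 × $17 = $88,162. Book value $65,200.

$98,090; $91,868; $99,093; $88,162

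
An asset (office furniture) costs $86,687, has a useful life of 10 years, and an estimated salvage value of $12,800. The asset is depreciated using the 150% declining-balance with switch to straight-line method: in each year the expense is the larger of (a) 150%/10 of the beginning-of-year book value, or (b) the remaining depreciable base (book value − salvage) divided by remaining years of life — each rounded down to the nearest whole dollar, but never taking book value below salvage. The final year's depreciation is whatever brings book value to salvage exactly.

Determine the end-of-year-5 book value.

Depreciable base = $86,687 − $12,800 = $73,887.
Year 1: DB = ⌊$86,687 × 150%/10⌋ = $13,003; SL = ⌊$73,887/10⌋ = $7,388 → take DB $13,003. Book value $73,684.
Year 2: DB = ⌊$73,684 × 150%/10⌋ = $11,052; SL = ⌊$60,884/9⌋ = $6,764 → take DB $11,052. Book value $62,632.
Year 3: DB = ⌊$62,632 × 150%/10⌋ = $9,394; SL = ⌊$49,832/8⌋ = $6,229 → take DB $9,394. Book value $53,238.
Year 4: DB = ⌊$53,238 × 150%/10⌋ = $7,985; SL = ⌊$40,438/7⌋ = $5,776 → take DB $7,985. Book value $45,253.
Year 5: DB = ⌊$45,253 × 150%/10⌋ = $6,787; SL = ⌊$32,453/6⌋ = $5,408 → take DB $6,787. Book value $38,466.

$38,466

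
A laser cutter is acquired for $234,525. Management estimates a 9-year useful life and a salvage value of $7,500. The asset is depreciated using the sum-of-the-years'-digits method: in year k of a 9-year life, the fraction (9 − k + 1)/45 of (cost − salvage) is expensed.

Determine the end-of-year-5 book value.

Depreciable base = $234,525 − $7,500 = $227,025.
Sum of the years' digits = 9+8+7+6+5+4+3+2+1 = 45.
Year 1: $227,025 × 9/45 = $45,405. Book value $189,120.
Year 2: $227,025 × 8/45 = $40,360. Book value $148,760.
Year 3: $227,025 × 7/45 = $35,315. Book value $113,445.
Year 4: $227,025 × 6/45 = $30,270. Book value $83,175.
Year 5: $227,025 × 5/45 = $25,225. Book value $57,950.

$57,950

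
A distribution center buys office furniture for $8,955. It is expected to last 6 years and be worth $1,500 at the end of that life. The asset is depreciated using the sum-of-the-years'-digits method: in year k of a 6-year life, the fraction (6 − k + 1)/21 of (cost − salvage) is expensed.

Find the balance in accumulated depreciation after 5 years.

$7,100

Depreciable base = $8,955 − $1,500 = $7,455.
Sum of the years' digits = 6+5+4+3+2+1 = 21.
Year 1: $7,455 × 6/21 = $2,130. Book value $6,825.
Year 2: $7,455 × 5/21 = $1,775. Book value $5,050.
Year 3: $7,455 × 4/21 = $1,420. Book value $3,630.
Year 4: $7,455 × 3/21 = $1,065. Book value $2,565.
Year 5: $7,455 × 2/21 = $710. Book value $1,855.
Accumulated through year 5 = $8,955 − $1,855 = $7,100.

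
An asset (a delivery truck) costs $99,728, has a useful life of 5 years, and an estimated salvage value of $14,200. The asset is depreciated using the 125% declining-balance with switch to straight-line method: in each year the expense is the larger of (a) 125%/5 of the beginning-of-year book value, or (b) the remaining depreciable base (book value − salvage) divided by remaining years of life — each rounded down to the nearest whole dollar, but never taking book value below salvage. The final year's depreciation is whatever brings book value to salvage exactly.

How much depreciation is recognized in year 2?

$18,699

Depreciable base = $99,728 − $14,200 = $85,528.
Year 1: DB = ⌊$99,728 × 125%/5⌋ = $24,932; SL = ⌊$85,528/5⌋ = $17,105 → take DB $24,932. Book value $74,796.
Year 2: DB = ⌊$74,796 × 125%/5⌋ = $18,699; SL = ⌊$60,596/4⌋ = $15,149 → take DB $18,699. Book value $56,097.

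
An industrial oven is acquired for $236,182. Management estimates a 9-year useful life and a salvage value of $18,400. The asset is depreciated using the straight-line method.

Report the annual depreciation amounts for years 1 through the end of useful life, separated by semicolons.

$24,198; $24,198; $24,198; $24,198; $24,198; $24,198; $24,198; $24,198; $24,198

Depreciable base = $236,182 − $18,400 = $217,782.
Annual expense = $217,782 / 9 = $24,198.
End of year 1: book value $211,984.
End of year 2: book value $187,786.
End of year 3: book value $163,588.
End of year 4: book value $139,390.
End of year 5: book value $115,192.
End of year 6: book value $90,994.
End of year 7: book value $66,796.
End of year 8: book value $42,598.
End of year 9: book value $18,400.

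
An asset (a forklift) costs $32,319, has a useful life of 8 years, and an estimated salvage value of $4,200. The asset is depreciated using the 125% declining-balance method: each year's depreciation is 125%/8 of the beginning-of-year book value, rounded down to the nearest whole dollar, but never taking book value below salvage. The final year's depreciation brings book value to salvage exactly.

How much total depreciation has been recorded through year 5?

$18,496

Depreciable base = $32,319 − $4,200 = $28,119.
Year 1: ⌊$32,319 × 125%/8⌋ = $5,049. Book value $27,270.
Year 2: ⌊$27,270 × 125%/8⌋ = $4,260. Book value $23,010.
Year 3: ⌊$23,010 × 125%/8⌋ = $3,595. Book value $19,415.
Year 4: ⌊$19,415 × 125%/8⌋ = $3,033. Book value $16,382.
Year 5: ⌊$16,382 × 125%/8⌋ = $2,559. Book value $13,823.
Accumulated through year 5 = $32,319 − $13,823 = $18,496.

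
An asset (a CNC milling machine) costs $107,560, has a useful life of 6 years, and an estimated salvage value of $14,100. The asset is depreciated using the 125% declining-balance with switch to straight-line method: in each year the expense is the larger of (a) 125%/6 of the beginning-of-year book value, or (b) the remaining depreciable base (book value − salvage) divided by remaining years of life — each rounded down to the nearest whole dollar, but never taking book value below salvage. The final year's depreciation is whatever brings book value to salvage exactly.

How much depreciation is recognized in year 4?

$13,089

Depreciable base = $107,560 − $14,100 = $93,460.
Year 1: DB = ⌊$107,560 × 125%/6⌋ = $22,408; SL = ⌊$93,460/6⌋ = $15,576 → take DB $22,408. Book value $85,152.
Year 2: DB = ⌊$85,152 × 125%/6⌋ = $17,740; SL = ⌊$71,052/5⌋ = $14,210 → take DB $17,740. Book value $67,412.
Year 3: DB = ⌊$67,412 × 125%/6⌋ = $14,044; SL = ⌊$53,312/4⌋ = $13,328 → take DB $14,044. Book value $53,368.
Year 4: DB = ⌊$53,368 × 125%/6⌋ = $11,118; SL = ⌊$39,268/3⌋ = $13,089 → take SL $13,089. Book value $40,279.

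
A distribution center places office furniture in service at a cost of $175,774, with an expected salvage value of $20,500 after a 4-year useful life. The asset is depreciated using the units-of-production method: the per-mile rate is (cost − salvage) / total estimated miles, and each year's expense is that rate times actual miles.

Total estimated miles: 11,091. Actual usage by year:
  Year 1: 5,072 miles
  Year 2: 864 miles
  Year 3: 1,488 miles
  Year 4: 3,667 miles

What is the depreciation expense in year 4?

$51,338

Depreciable base = $175,774 − $20,500 = $155,274.
Rate = $155,274 / 11,091 miles = $14 per mile.
Year 1: 5,072 × $14 = $71,008. Book value $104,766.
Year 2: 864 × $14 = $12,096. Book value $92,670.
Year 3: 1,488 × $14 = $20,832. Book value $71,838.
Year 4: 3,667 × $14 = $51,338. Book value $20,500.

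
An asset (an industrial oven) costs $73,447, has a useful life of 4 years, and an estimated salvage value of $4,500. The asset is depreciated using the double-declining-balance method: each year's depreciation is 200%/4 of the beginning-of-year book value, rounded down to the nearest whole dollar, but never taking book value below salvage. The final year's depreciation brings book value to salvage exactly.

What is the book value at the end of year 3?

Depreciable base = $73,447 − $4,500 = $68,947.
Year 1: ⌊$73,447 × 200%/4⌋ = $36,723. Book value $36,724.
Year 2: ⌊$36,724 × 200%/4⌋ = $18,362. Book value $18,362.
Year 3: ⌊$18,362 × 200%/4⌋ = $9,181. Book value $9,181.

$9,181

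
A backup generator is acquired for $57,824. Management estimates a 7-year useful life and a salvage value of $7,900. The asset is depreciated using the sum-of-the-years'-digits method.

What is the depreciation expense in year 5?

Depreciable base = $57,824 − $7,900 = $49,924.
Sum of the years' digits = 7+6+5+4+3+2+1 = 28.
Year 1: $49,924 × 7/28 = $12,481. Book value $45,343.
Year 2: $49,924 × 6/28 = $10,698. Book value $34,645.
Year 3: $49,924 × 5/28 = $8,915. Book value $25,730.
Year 4: $49,924 × 4/28 = $7,132. Book value $18,598.
Year 5: $49,924 × 3/28 = $5,349. Book value $13,249.

$5,349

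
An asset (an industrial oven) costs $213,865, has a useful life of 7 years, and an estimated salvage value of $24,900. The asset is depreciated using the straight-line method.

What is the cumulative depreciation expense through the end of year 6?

Depreciable base = $213,865 − $24,900 = $188,965.
Annual expense = $188,965 / 7 = $26,995.
End of year 1: book value $186,870.
End of year 2: book value $159,875.
End of year 3: book value $132,880.
End of year 4: book value $105,885.
End of year 5: book value $78,890.
End of year 6: book value $51,895.
Accumulated through year 6 = $213,865 − $51,895 = $161,970.

$161,970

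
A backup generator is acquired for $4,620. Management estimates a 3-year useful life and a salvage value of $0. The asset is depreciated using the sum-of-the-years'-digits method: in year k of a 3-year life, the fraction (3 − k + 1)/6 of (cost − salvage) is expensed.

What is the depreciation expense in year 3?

Depreciable base = $4,620 − $0 = $4,620.
Sum of the years' digits = 3+2+1 = 6.
Year 1: $4,620 × 3/6 = $2,310. Book value $2,310.
Year 2: $4,620 × 2/6 = $1,540. Book value $770.
Year 3: $4,620 × 1/6 = $770. Book value $0.

$770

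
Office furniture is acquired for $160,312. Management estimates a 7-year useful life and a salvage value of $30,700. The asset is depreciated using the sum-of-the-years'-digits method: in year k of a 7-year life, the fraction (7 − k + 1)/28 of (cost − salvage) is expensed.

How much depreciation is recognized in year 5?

$13,887

Depreciable base = $160,312 − $30,700 = $129,612.
Sum of the years' digits = 7+6+5+4+3+2+1 = 28.
Year 1: $129,612 × 7/28 = $32,403. Book value $127,909.
Year 2: $129,612 × 6/28 = $27,774. Book value $100,135.
Year 3: $129,612 × 5/28 = $23,145. Book value $76,990.
Year 4: $129,612 × 4/28 = $18,516. Book value $58,474.
Year 5: $129,612 × 3/28 = $13,887. Book value $44,587.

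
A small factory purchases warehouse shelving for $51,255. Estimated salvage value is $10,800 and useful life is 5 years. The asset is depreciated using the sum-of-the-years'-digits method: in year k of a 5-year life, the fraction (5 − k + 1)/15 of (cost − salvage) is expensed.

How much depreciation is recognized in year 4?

$5,394

Depreciable base = $51,255 − $10,800 = $40,455.
Sum of the years' digits = 5+4+3+2+1 = 15.
Year 1: $40,455 × 5/15 = $13,485. Book value $37,770.
Year 2: $40,455 × 4/15 = $10,788. Book value $26,982.
Year 3: $40,455 × 3/15 = $8,091. Book value $18,891.
Year 4: $40,455 × 2/15 = $5,394. Book value $13,497.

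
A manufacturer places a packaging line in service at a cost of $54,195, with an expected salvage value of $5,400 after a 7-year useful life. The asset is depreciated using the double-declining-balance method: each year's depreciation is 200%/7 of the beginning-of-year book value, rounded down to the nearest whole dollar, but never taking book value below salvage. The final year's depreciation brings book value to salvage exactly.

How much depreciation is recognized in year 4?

Depreciable base = $54,195 − $5,400 = $48,795.
Year 1: ⌊$54,195 × 200%/7⌋ = $15,484. Book value $38,711.
Year 2: ⌊$38,711 × 200%/7⌋ = $11,060. Book value $27,651.
Year 3: ⌊$27,651 × 200%/7⌋ = $7,900. Book value $19,751.
Year 4: ⌊$19,751 × 200%/7⌋ = $5,643. Book value $14,108.

$5,643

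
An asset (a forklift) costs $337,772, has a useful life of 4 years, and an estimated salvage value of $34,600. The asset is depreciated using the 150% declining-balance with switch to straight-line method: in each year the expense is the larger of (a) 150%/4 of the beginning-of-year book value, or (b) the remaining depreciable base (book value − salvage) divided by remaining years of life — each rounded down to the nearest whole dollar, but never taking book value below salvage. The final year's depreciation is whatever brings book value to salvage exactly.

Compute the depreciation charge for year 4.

$47,865

Depreciable base = $337,772 − $34,600 = $303,172.
Year 1: DB = ⌊$337,772 × 150%/4⌋ = $126,664; SL = ⌊$303,172/4⌋ = $75,793 → take DB $126,664. Book value $211,108.
Year 2: DB = ⌊$211,108 × 150%/4⌋ = $79,165; SL = ⌊$176,508/3⌋ = $58,836 → take DB $79,165. Book value $131,943.
Year 3: DB = ⌊$131,943 × 150%/4⌋ = $49,478; SL = ⌊$97,343/2⌋ = $48,671 → take DB $49,478. Book value $82,465.
Year 4 (final): $82,465 − $34,600 = $47,865. Book value $34,600.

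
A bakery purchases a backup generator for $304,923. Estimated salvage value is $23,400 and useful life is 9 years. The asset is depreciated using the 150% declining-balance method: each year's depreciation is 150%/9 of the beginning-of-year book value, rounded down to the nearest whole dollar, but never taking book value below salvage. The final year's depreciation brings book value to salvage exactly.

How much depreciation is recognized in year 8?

$14,183

Depreciable base = $304,923 − $23,400 = $281,523.
Year 1: ⌊$304,923 × 150%/9⌋ = $50,820. Book value $254,103.
Year 2: ⌊$254,103 × 150%/9⌋ = $42,350. Book value $211,753.
Year 3: ⌊$211,753 × 150%/9⌋ = $35,292. Book value $176,461.
Year 4: ⌊$176,461 × 150%/9⌋ = $29,410. Book value $147,051.
Year 5: ⌊$147,051 × 150%/9⌋ = $24,508. Book value $122,543.
Year 6: ⌊$122,543 × 150%/9⌋ = $20,423. Book value $102,120.
Year 7: ⌊$102,120 × 150%/9⌋ = $17,020. Book value $85,100.
Year 8: ⌊$85,100 × 150%/9⌋ = $14,183. Book value $70,917.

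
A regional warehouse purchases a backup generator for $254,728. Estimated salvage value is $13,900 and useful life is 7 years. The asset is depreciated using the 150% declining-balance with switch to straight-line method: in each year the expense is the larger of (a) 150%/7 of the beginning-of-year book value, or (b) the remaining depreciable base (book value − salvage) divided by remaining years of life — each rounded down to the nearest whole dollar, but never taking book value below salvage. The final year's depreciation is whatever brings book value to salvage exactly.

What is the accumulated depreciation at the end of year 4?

Depreciable base = $254,728 − $13,900 = $240,828.
Year 1: DB = ⌊$254,728 × 150%/7⌋ = $54,584; SL = ⌊$240,828/7⌋ = $34,404 → take DB $54,584. Book value $200,144.
Year 2: DB = ⌊$200,144 × 150%/7⌋ = $42,888; SL = ⌊$186,244/6⌋ = $31,040 → take DB $42,888. Book value $157,256.
Year 3: DB = ⌊$157,256 × 150%/7⌋ = $33,697; SL = ⌊$143,356/5⌋ = $28,671 → take DB $33,697. Book value $123,559.
Year 4: DB = ⌊$123,559 × 150%/7⌋ = $26,476; SL = ⌊$109,659/4⌋ = $27,414 → take SL $27,414. Book value $96,145.
Accumulated through year 4 = $254,728 − $96,145 = $158,583.

$158,583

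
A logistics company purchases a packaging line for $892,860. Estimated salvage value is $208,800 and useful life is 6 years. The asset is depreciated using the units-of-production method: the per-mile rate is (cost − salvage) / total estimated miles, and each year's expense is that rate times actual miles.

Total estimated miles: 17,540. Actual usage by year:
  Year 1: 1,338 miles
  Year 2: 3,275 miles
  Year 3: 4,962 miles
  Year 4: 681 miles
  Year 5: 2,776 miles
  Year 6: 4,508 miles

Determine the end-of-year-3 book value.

$519,435

Depreciable base = $892,860 − $208,800 = $684,060.
Rate = $684,060 / 17,540 miles = $39 per mile.
Year 1: 1,338 × $39 = $52,182. Book value $840,678.
Year 2: 3,275 × $39 = $127,725. Book value $712,953.
Year 3: 4,962 × $39 = $193,518. Book value $519,435.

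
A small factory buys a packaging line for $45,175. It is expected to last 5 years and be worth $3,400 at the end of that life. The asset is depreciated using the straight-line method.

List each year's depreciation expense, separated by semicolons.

Depreciable base = $45,175 − $3,400 = $41,775.
Annual expense = $41,775 / 5 = $8,355.
End of year 1: book value $36,820.
End of year 2: book value $28,465.
End of year 3: book value $20,110.
End of year 4: book value $11,755.
End of year 5: book value $3,400.

$8,355; $8,355; $8,355; $8,355; $8,355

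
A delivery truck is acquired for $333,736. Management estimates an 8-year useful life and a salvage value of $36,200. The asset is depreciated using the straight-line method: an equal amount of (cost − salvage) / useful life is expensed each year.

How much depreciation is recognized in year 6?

$37,192

Depreciable base = $333,736 − $36,200 = $297,536.
Annual expense = $297,536 / 8 = $37,192.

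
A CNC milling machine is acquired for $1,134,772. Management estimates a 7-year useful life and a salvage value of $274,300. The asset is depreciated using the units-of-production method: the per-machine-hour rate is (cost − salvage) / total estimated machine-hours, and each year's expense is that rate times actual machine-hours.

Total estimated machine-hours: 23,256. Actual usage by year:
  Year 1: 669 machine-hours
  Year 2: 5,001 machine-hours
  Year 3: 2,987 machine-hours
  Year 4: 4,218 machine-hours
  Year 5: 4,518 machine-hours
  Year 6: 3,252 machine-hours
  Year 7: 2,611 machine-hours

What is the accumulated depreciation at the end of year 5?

Depreciable base = $1,134,772 − $274,300 = $860,472.
Rate = $860,472 / 23,256 machine-hours = $37 per machine-hour.
Year 1: 669 × $37 = $24,753. Book value $1,110,019.
Year 2: 5,001 × $37 = $185,037. Book value $924,982.
Year 3: 2,987 × $37 = $110,519. Book value $814,463.
Year 4: 4,218 × $37 = $156,066. Book value $658,397.
Year 5: 4,518 × $37 = $167,166. Book value $491,231.
Accumulated through year 5 = $1,134,772 − $491,231 = $643,541.

$643,541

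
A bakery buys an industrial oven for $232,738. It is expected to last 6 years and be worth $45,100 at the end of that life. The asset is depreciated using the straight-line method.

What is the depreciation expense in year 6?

Depreciable base = $232,738 − $45,100 = $187,638.
Annual expense = $187,638 / 6 = $31,273.

$31,273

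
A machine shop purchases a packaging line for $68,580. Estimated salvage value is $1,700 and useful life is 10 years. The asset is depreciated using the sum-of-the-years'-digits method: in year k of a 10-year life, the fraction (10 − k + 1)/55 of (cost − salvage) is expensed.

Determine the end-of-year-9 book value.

$2,916

Depreciable base = $68,580 − $1,700 = $66,880.
Sum of the years' digits = 10+9+8+7+6+5+4+3+2+1 = 55.
Year 1: $66,880 × 10/55 = $12,160. Book value $56,420.
Year 2: $66,880 × 9/55 = $10,944. Book value $45,476.
Year 3: $66,880 × 8/55 = $9,728. Book value $35,748.
Year 4: $66,880 × 7/55 = $8,512. Book value $27,236.
Year 5: $66,880 × 6/55 = $7,296. Book value $19,940.
Year 6: $66,880 × 5/55 = $6,080. Book value $13,860.
Year 7: $66,880 × 4/55 = $4,864. Book value $8,996.
Year 8: $66,880 × 3/55 = $3,648. Book value $5,348.
Year 9: $66,880 × 2/55 = $2,432. Book value $2,916.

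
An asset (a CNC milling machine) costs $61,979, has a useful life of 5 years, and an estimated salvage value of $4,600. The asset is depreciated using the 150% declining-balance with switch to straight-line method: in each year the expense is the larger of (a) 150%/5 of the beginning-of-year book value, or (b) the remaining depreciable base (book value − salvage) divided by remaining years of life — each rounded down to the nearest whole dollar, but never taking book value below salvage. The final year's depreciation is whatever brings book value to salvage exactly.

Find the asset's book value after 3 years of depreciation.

$21,260

Depreciable base = $61,979 − $4,600 = $57,379.
Year 1: DB = ⌊$61,979 × 150%/5⌋ = $18,593; SL = ⌊$57,379/5⌋ = $11,475 → take DB $18,593. Book value $43,386.
Year 2: DB = ⌊$43,386 × 150%/5⌋ = $13,015; SL = ⌊$38,786/4⌋ = $9,696 → take DB $13,015. Book value $30,371.
Year 3: DB = ⌊$30,371 × 150%/5⌋ = $9,111; SL = ⌊$25,771/3⌋ = $8,590 → take DB $9,111. Book value $21,260.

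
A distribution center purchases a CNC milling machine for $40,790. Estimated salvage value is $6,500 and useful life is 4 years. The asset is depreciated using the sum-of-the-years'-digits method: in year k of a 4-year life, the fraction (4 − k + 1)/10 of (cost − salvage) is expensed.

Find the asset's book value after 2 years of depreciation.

$16,787

Depreciable base = $40,790 − $6,500 = $34,290.
Sum of the years' digits = 4+3+2+1 = 10.
Year 1: $34,290 × 4/10 = $13,716. Book value $27,074.
Year 2: $34,290 × 3/10 = $10,287. Book value $16,787.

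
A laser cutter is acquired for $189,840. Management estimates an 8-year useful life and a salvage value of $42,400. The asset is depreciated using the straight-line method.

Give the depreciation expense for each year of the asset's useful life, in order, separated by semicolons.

$18,430; $18,430; $18,430; $18,430; $18,430; $18,430; $18,430; $18,430

Depreciable base = $189,840 − $42,400 = $147,440.
Annual expense = $147,440 / 8 = $18,430.
End of year 1: book value $171,410.
End of year 2: book value $152,980.
End of year 3: book value $134,550.
End of year 4: book value $116,120.
End of year 5: book value $97,690.
End of year 6: book value $79,260.
End of year 7: book value $60,830.
End of year 8: book value $42,400.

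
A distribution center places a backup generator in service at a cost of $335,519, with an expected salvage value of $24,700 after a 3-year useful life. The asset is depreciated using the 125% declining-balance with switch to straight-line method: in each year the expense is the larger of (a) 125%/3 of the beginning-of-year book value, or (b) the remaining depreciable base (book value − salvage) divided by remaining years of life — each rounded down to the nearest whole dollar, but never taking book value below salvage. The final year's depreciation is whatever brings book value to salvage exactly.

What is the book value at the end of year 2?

Depreciable base = $335,519 − $24,700 = $310,819.
Year 1: DB = ⌊$335,519 × 125%/3⌋ = $139,799; SL = ⌊$310,819/3⌋ = $103,606 → take DB $139,799. Book value $195,720.
Year 2: DB = ⌊$195,720 × 125%/3⌋ = $81,550; SL = ⌊$171,020/2⌋ = $85,510 → take SL $85,510. Book value $110,210.

$110,210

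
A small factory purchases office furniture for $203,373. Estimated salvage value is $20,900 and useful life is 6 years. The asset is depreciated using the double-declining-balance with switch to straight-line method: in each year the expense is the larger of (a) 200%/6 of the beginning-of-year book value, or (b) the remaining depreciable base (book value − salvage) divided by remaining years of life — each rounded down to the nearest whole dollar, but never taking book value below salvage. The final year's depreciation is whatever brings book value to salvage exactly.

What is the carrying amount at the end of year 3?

$60,259

Depreciable base = $203,373 − $20,900 = $182,473.
Year 1: DB = ⌊$203,373 × 200%/6⌋ = $67,791; SL = ⌊$182,473/6⌋ = $30,412 → take DB $67,791. Book value $135,582.
Year 2: DB = ⌊$135,582 × 200%/6⌋ = $45,194; SL = ⌊$114,682/5⌋ = $22,936 → take DB $45,194. Book value $90,388.
Year 3: DB = ⌊$90,388 × 200%/6⌋ = $30,129; SL = ⌊$69,488/4⌋ = $17,372 → take DB $30,129. Book value $60,259.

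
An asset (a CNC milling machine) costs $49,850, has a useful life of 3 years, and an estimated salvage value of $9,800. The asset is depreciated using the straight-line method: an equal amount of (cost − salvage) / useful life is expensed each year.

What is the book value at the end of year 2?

$23,150

Depreciable base = $49,850 − $9,800 = $40,050.
Annual expense = $40,050 / 3 = $13,350.
End of year 1: book value $36,500.
End of year 2: book value $23,150.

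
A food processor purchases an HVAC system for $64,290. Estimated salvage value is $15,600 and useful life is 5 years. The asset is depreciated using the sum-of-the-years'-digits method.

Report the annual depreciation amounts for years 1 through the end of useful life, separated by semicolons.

Depreciable base = $64,290 − $15,600 = $48,690.
Sum of the years' digits = 5+4+3+2+1 = 15.
Year 1: $48,690 × 5/15 = $16,230. Book value $48,060.
Year 2: $48,690 × 4/15 = $12,984. Book value $35,076.
Year 3: $48,690 × 3/15 = $9,738. Book value $25,338.
Year 4: $48,690 × 2/15 = $6,492. Book value $18,846.
Year 5: $48,690 × 1/15 = $3,246. Book value $15,600.

$16,230; $12,984; $9,738; $6,492; $3,246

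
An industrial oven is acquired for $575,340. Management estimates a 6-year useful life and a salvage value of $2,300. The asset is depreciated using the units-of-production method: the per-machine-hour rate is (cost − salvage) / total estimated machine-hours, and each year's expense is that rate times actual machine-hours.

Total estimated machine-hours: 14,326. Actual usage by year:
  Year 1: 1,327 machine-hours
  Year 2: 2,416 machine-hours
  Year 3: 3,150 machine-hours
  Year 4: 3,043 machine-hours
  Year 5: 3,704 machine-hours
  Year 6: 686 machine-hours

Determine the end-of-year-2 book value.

$425,620

Depreciable base = $575,340 − $2,300 = $573,040.
Rate = $573,040 / 14,326 machine-hours = $40 per machine-hour.
Year 1: 1,327 × $40 = $53,080. Book value $522,260.
Year 2: 2,416 × $40 = $96,640. Book value $425,620.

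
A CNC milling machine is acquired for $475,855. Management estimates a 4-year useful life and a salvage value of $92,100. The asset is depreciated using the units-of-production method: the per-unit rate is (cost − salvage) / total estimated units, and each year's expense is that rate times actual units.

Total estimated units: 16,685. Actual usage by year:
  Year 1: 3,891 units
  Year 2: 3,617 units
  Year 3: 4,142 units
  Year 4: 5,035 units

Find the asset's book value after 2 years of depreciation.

$303,171

Depreciable base = $475,855 − $92,100 = $383,755.
Rate = $383,755 / 16,685 units = $23 per unit.
Year 1: 3,891 × $23 = $89,493. Book value $386,362.
Year 2: 3,617 × $23 = $83,191. Book value $303,171.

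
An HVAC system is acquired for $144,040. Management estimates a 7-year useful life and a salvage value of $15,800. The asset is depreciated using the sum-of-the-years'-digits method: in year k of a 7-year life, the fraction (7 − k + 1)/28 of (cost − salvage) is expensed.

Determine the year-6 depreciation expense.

$9,160

Depreciable base = $144,040 − $15,800 = $128,240.
Sum of the years' digits = 7+6+5+4+3+2+1 = 28.
Year 1: $128,240 × 7/28 = $32,060. Book value $111,980.
Year 2: $128,240 × 6/28 = $27,480. Book value $84,500.
Year 3: $128,240 × 5/28 = $22,900. Book value $61,600.
Year 4: $128,240 × 4/28 = $18,320. Book value $43,280.
Year 5: $128,240 × 3/28 = $13,740. Book value $29,540.
Year 6: $128,240 × 2/28 = $9,160. Book value $20,380.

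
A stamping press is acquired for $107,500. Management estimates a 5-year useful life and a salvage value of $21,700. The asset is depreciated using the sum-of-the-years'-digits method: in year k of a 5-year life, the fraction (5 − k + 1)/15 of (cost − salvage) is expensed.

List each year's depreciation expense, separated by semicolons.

Depreciable base = $107,500 − $21,700 = $85,800.
Sum of the years' digits = 5+4+3+2+1 = 15.
Year 1: $85,800 × 5/15 = $28,600. Book value $78,900.
Year 2: $85,800 × 4/15 = $22,880. Book value $56,020.
Year 3: $85,800 × 3/15 = $17,160. Book value $38,860.
Year 4: $85,800 × 2/15 = $11,440. Book value $27,420.
Year 5: $85,800 × 1/15 = $5,720. Book value $21,700.

$28,600; $22,880; $17,160; $11,440; $5,720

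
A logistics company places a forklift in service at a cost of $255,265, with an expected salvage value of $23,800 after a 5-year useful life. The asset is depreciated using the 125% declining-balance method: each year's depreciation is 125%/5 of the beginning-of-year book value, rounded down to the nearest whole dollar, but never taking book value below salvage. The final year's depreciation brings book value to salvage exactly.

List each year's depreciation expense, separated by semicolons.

$63,816; $47,862; $35,896; $26,922; $56,969

Depreciable base = $255,265 − $23,800 = $231,465.
Year 1: ⌊$255,265 × 125%/5⌋ = $63,816. Book value $191,449.
Year 2: ⌊$191,449 × 125%/5⌋ = $47,862. Book value $143,587.
Year 3: ⌊$143,587 × 125%/5⌋ = $35,896. Book value $107,691.
Year 4: ⌊$107,691 × 125%/5⌋ = $26,922. Book value $80,769.
Year 5 (final): $80,769 − $23,800 = $56,969. Book value $23,800.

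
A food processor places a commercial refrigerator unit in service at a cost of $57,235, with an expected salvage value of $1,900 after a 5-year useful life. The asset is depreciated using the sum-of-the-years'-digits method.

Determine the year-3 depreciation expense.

Depreciable base = $57,235 − $1,900 = $55,335.
Sum of the years' digits = 5+4+3+2+1 = 15.
Year 1: $55,335 × 5/15 = $18,445. Book value $38,790.
Year 2: $55,335 × 4/15 = $14,756. Book value $24,034.
Year 3: $55,335 × 3/15 = $11,067. Book value $12,967.

$11,067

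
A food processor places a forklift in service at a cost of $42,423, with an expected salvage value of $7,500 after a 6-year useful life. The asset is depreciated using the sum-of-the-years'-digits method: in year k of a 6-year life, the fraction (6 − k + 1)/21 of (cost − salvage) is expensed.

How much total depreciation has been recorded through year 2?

Depreciable base = $42,423 − $7,500 = $34,923.
Sum of the years' digits = 6+5+4+3+2+1 = 21.
Year 1: $34,923 × 6/21 = $9,978. Book value $32,445.
Year 2: $34,923 × 5/21 = $8,315. Book value $24,130.
Accumulated through year 2 = $42,423 − $24,130 = $18,293.

$18,293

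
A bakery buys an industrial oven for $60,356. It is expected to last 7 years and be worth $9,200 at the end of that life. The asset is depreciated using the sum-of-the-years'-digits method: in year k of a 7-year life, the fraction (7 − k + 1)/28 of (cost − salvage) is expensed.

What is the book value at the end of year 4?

$20,162

Depreciable base = $60,356 − $9,200 = $51,156.
Sum of the years' digits = 7+6+5+4+3+2+1 = 28.
Year 1: $51,156 × 7/28 = $12,789. Book value $47,567.
Year 2: $51,156 × 6/28 = $10,962. Book value $36,605.
Year 3: $51,156 × 5/28 = $9,135. Book value $27,470.
Year 4: $51,156 × 4/28 = $7,308. Book value $20,162.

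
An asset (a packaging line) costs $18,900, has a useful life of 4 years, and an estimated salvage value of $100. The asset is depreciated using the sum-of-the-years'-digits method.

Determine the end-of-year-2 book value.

$5,740

Depreciable base = $18,900 − $100 = $18,800.
Sum of the years' digits = 4+3+2+1 = 10.
Year 1: $18,800 × 4/10 = $7,520. Book value $11,380.
Year 2: $18,800 × 3/10 = $5,640. Book value $5,740.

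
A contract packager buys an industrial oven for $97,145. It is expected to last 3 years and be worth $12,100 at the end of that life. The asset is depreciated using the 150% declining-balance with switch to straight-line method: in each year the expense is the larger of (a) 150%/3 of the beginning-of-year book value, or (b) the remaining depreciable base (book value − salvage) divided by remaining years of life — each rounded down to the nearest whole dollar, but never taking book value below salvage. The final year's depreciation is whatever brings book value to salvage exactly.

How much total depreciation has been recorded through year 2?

$72,858

Depreciable base = $97,145 − $12,100 = $85,045.
Year 1: DB = ⌊$97,145 × 150%/3⌋ = $48,572; SL = ⌊$85,045/3⌋ = $28,348 → take DB $48,572. Book value $48,573.
Year 2: DB = ⌊$48,573 × 150%/3⌋ = $24,286; SL = ⌊$36,473/2⌋ = $18,236 → take DB $24,286. Book value $24,287.
Accumulated through year 2 = $97,145 − $24,287 = $72,858.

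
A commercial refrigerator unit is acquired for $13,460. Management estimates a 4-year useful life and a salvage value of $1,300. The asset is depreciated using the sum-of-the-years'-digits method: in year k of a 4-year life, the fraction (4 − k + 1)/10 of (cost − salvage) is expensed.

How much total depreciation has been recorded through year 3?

$10,944

Depreciable base = $13,460 − $1,300 = $12,160.
Sum of the years' digits = 4+3+2+1 = 10.
Year 1: $12,160 × 4/10 = $4,864. Book value $8,596.
Year 2: $12,160 × 3/10 = $3,648. Book value $4,948.
Year 3: $12,160 × 2/10 = $2,432. Book value $2,516.
Accumulated through year 3 = $13,460 − $2,516 = $10,944.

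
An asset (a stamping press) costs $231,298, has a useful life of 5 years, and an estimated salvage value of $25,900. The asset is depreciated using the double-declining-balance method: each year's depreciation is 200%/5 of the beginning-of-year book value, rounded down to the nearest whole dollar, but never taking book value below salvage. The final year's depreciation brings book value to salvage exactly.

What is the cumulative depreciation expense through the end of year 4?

Depreciable base = $231,298 − $25,900 = $205,398.
Year 1: ⌊$231,298 × 200%/5⌋ = $92,519. Book value $138,779.
Year 2: ⌊$138,779 × 200%/5⌋ = $55,511. Book value $83,268.
Year 3: ⌊$83,268 × 200%/5⌋ = $33,307. Book value $49,961.
Year 4: ⌊$49,961 × 200%/5⌋ = $19,984. Book value $29,977.
Accumulated through year 4 = $231,298 − $29,977 = $201,321.

$201,321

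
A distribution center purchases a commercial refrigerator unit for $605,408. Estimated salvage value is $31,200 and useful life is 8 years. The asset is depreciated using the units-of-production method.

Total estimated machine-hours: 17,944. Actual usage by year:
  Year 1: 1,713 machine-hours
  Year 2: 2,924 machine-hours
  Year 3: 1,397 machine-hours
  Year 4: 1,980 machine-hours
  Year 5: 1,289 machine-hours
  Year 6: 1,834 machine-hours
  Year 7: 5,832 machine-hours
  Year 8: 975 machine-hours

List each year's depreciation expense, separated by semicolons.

$54,816; $93,568; $44,704; $63,360; $41,248; $58,688; $186,624; $31,200

Depreciable base = $605,408 − $31,200 = $574,208.
Rate = $574,208 / 17,944 machine-hours = $32 per machine-hour.
Year 1: 1,713 × $32 = $54,816. Book value $550,592.
Year 2: 2,924 × $32 = $93,568. Book value $457,024.
Year 3: 1,397 × $32 = $44,704. Book value $412,320.
Year 4: 1,980 × $32 = $63,360. Book value $348,960.
Year 5: 1,289 × $32 = $41,248. Book value $307,712.
Year 6: 1,834 × $32 = $58,688. Book value $249,024.
Year 7: 5,832 × $32 = $186,624. Book value $62,400.
Year 8: 975 × $32 = $31,200. Book value $31,200.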